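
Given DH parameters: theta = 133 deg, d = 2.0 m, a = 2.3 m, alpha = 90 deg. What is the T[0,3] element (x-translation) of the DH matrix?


T[0,3] = a * cos(theta)
= 2.3 * cos(133 deg)
= 2.3 * -0.682
= -1.5686


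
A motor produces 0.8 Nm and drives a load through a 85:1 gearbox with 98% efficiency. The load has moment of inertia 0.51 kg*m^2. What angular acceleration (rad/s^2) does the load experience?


tau_out = tau_motor * N * eta
= 0.8 * 85 * 0.98 = 66.64 Nm
alpha = tau_out / I = 66.64 / 0.51
= 130.6667 rad/s^2


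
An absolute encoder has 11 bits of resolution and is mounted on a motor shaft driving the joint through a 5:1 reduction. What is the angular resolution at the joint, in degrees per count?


counts = 2^11 = 2048
effective counts at joint = 2048 * 5 = 10240
resolution = 360 / 10240
= 0.0352 deg/count


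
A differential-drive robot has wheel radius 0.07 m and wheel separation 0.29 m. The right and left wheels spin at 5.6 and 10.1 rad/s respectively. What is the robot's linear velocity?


vR = r*wR = 0.07*5.6 = 0.392 m/s
vL = r*wL = 0.07*10.1 = 0.707 m/s
v = (vR+vL)/2 = 0.5495 m/s
omega = (vR-vL)/L = -1.0862 rad/s
linear velocity = 0.5495 m/s


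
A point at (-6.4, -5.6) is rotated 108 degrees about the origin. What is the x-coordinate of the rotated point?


x' = x*cos(theta) - y*sin(theta)
cos(108 deg) = -0.309, sin(108 deg) = 0.9511
x' = -6.4 * -0.309 - -5.6 * 0.9511
= 1.9777 - -5.3259
= 7.3036


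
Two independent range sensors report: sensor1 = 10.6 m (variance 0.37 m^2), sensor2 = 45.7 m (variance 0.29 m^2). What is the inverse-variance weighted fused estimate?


w1 = (1/var1) / (1/var1 + 1/var2)
   = 2.7027 / (2.7027 + 3.4483) = 0.4394
w2 = 1 - w1 = 0.5606
fused = w1*s1 + w2*s2 = 4.6576 + 25.6197
= 30.2773 m


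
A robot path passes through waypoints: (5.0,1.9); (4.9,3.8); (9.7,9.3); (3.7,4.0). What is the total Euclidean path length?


Segment lengths:
  seg1 = sqrt((-0.1)^2 + (1.9)^2) = 1.9026
  seg2 = sqrt((4.8)^2 + (5.5)^2) = 7.3
  seg3 = sqrt((-6.0)^2 + (-5.3)^2) = 8.0056
Total = 17.2083


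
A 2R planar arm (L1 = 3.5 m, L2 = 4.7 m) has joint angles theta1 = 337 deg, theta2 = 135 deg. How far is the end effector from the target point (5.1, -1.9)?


End effector via forward kinematics:
x = L1*cos(t1) + L2*cos(t1+t2) = 1.4611
y = L1*sin(t1) + L2*sin(t1+t2) = 2.9902
Distance to target:
d = sqrt((5.1 - 1.4611)^2 + (-1.9 - 2.9902)^2)
= sqrt(13.2415 + 23.9141)
= 6.0955 m


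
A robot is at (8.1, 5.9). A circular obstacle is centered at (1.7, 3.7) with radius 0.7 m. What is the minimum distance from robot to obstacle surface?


center_dist = sqrt((8.1-1.7)^2 + (5.9-3.7)^2)
= sqrt(40.96 + 4.84)
= 6.7676
min_dist = center_dist - radius = 6.7676 - 0.7 = 6.0676 m


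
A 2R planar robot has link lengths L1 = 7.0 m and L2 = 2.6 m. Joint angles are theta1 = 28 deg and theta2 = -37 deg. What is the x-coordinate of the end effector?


Convert angles to radians: theta1 = 0.4887, theta2 = -0.6458
x = L1*cos(theta1) + L2*cos(theta1+theta2)
x = 6.1806 + 2.568
x = 8.7486


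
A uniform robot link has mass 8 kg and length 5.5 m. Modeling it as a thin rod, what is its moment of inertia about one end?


I = (1/3) * m * L^2
= (1/3) * 8 * 5.5^2
= 0.333333 * 8 * 30.25
= 80.6667 kg*m^2


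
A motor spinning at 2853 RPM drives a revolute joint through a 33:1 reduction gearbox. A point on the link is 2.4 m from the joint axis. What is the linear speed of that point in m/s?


omega_motor = 2853 * 2*pi/60 = 298.7655 rad/s
omega_joint = omega_motor / 33 = 9.0535 rad/s
v = omega_joint * r = 9.0535 * 2.4
= 21.7284 m/s


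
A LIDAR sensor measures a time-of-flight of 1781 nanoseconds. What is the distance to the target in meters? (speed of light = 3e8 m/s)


tof = 1781 ns = 1.781e-06 s
dist = c * tof / 2
= 3e8 * 1.781e-06 / 2
= 267.15 m


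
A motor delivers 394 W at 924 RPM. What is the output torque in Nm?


omega = 924 * 2*pi/60 = 96.7611 rad/s
tau = P / omega = 394 / 96.7611
= 4.0719 Nm


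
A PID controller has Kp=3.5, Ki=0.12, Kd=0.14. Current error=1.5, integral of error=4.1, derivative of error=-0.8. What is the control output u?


u = Kp*e + Ki*int(e) + Kd*de/dt
= 3.5*1.5 + 0.12*4.1 + 0.14*(-0.8)
= 5.25 + 0.492 + -0.112
= 5.63


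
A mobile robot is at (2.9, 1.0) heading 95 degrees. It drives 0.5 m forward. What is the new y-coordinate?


y_new = y0 + d*sin(theta)
= 1.0 + 0.5*sin(95)
= 1.0 + 0.4981
= 1.4981


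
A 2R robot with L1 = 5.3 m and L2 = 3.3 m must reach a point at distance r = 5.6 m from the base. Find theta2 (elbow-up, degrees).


cos(theta2) = (r^2 - L1^2 - L2^2) / (2*L1*L2)
cos(theta2) = (31.36 - 28.09 - 10.89) / 34.98
cos(theta2) = -0.217839
theta2 = 102.5821 degrees


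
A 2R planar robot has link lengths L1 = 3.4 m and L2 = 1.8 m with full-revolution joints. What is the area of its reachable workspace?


r_max = L1 + L2 = 5.2 m
r_min = |L1 - L2| = 1.6 m
Area = pi*(r_max^2 - r_min^2)
= pi*(27.04 - 2.56)
= pi * 24.48
= 76.9062 m^2


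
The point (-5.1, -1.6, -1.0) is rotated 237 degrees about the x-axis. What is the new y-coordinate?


Rotation about x-axis: y' = y*cos(theta) - z*sin(theta)
= -1.6 * -0.5446 - -1.0 * -0.8387
= 0.0328


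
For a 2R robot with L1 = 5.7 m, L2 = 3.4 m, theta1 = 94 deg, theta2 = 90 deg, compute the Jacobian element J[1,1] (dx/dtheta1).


J[1,1] = -L1*sin(t1) - L2*sin(t1+t2)
= -5.7*sin(94) - 3.4*sin(184)
= -5.4489


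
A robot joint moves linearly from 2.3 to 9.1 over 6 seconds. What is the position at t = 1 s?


s = t/T = 1/6 = 0.1667
p(t) = p0 + (pf-p0)*s
= 2.3 + (9.1 - 2.3) * 0.1667
= 3.4333


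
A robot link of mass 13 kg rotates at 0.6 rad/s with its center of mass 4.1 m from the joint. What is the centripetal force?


F = m * omega^2 * r
= 13 * 0.6^2 * 4.1
= 13 * 0.36 * 4.1
= 19.188 N


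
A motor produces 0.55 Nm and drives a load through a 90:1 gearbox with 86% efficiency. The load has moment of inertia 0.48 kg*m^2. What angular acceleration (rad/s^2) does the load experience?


tau_out = tau_motor * N * eta
= 0.55 * 90 * 0.86 = 42.57 Nm
alpha = tau_out / I = 42.57 / 0.48
= 88.6875 rad/s^2


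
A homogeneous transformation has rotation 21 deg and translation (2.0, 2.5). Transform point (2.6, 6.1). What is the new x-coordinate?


x' = cos(theta)*px - sin(theta)*py + tx
= 0.9336*2.6 - 0.3584*6.1 + 2.0
= 2.2413


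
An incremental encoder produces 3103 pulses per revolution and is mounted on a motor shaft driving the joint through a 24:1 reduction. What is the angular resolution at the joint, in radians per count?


counts per rev = 3103
effective counts at joint = 3103 * 24 = 74472
resolution = 2*pi / 74472
= 8.4370e-05 rad/count


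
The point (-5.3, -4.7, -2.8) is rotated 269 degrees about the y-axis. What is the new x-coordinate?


Rotation about y-axis: x' = x*cos(theta) + z*sin(theta)
= -5.3 * -0.0175 + -2.8 * -0.9998
= 2.8921


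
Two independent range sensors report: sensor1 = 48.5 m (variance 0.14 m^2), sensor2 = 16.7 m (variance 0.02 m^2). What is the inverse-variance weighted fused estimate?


w1 = (1/var1) / (1/var1 + 1/var2)
   = 7.1429 / (7.1429 + 50.0) = 0.125
w2 = 1 - w1 = 0.875
fused = w1*s1 + w2*s2 = 6.0625 + 14.6125
= 20.675 m


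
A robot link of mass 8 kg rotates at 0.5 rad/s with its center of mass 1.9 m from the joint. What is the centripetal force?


F = m * omega^2 * r
= 8 * 0.5^2 * 1.9
= 8 * 0.25 * 1.9
= 3.8 N


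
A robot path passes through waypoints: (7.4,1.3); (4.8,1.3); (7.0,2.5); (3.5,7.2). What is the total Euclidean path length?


Segment lengths:
  seg1 = sqrt((-2.6)^2 + (0.0)^2) = 2.6
  seg2 = sqrt((2.2)^2 + (1.2)^2) = 2.506
  seg3 = sqrt((-3.5)^2 + (4.7)^2) = 5.86
Total = 10.966


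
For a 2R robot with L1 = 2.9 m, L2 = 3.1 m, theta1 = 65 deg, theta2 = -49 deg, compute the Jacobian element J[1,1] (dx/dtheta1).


J[1,1] = -L1*sin(t1) - L2*sin(t1+t2)
= -2.9*sin(65) - 3.1*sin(16)
= -3.4828


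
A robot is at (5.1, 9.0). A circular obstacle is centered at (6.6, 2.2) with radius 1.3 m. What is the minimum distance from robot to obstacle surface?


center_dist = sqrt((5.1-6.6)^2 + (9.0-2.2)^2)
= sqrt(2.25 + 46.24)
= 6.9635
min_dist = center_dist - radius = 6.9635 - 1.3 = 5.6635 m


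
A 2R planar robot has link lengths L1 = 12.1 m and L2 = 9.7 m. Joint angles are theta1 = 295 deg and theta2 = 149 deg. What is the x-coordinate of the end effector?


Convert angles to radians: theta1 = 5.1487, theta2 = 2.6005
x = L1*cos(theta1) + L2*cos(theta1+theta2)
x = 5.1137 + 1.0139
x = 6.1276


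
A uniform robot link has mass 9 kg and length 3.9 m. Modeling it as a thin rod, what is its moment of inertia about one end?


I = (1/3) * m * L^2
= (1/3) * 9 * 3.9^2
= 0.333333 * 9 * 15.21
= 45.63 kg*m^2


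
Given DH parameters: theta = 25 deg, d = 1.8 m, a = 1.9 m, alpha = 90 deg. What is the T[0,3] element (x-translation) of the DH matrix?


T[0,3] = a * cos(theta)
= 1.9 * cos(25 deg)
= 1.9 * 0.9063
= 1.722


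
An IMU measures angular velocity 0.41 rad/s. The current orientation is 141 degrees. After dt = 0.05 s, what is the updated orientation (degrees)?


delta_theta = w * dt = 0.41 * 0.05 = 0.0205 rad
= 1.1746 deg
theta_new = 141 + 1.1746 = 142.1746 deg


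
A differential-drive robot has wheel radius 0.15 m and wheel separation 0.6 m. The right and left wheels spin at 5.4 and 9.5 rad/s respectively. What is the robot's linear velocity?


vR = r*wR = 0.15*5.4 = 0.81 m/s
vL = r*wL = 0.15*9.5 = 1.425 m/s
v = (vR+vL)/2 = 1.1175 m/s
omega = (vR-vL)/L = -1.025 rad/s
linear velocity = 1.1175 m/s


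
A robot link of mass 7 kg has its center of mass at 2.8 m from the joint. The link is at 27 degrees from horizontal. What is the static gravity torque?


tau = m*g*L*cos(angle)
= 7 * 9.81 * 2.8 * cos(27 deg)
= 7 * 9.81 * 2.8 * 0.891
= 171.3192 Nm


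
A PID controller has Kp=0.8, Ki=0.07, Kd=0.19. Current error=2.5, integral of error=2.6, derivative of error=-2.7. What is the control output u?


u = Kp*e + Ki*int(e) + Kd*de/dt
= 0.8*2.5 + 0.07*2.6 + 0.19*(-2.7)
= 2.0 + 0.182 + -0.513
= 1.669


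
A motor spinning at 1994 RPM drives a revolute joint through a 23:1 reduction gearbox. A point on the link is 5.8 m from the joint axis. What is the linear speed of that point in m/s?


omega_motor = 1994 * 2*pi/60 = 208.8112 rad/s
omega_joint = omega_motor / 23 = 9.0787 rad/s
v = omega_joint * r = 9.0787 * 5.8
= 52.6567 m/s


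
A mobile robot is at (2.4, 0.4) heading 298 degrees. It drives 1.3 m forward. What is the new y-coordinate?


y_new = y0 + d*sin(theta)
= 0.4 + 1.3*sin(298)
= 0.4 + -1.1478
= -0.7478


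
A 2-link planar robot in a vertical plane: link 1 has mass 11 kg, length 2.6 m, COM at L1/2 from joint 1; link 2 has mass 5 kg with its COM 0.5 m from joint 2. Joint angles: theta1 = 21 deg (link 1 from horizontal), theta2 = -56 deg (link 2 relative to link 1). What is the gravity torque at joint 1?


Horizontal distance from joint 1 to link-1 COM:
  x_c1 = (L1/2)*cos(t1) = 1.3 * 0.9336 = 1.2137 m
Horizontal distance from joint 1 to link-2 COM:
  x_c2 = L1*cos(t1) + Lc2*cos(t1+t2)
       = 2.6*0.9336 + 0.5*0.8192 = 2.8369 m
tau1 = m1*g*x_c1 + m2*g*x_c2
     = 11*9.81*1.2137 + 5*9.81*2.8369
     = 130.9655 + 139.1492
     = 270.1147 Nm


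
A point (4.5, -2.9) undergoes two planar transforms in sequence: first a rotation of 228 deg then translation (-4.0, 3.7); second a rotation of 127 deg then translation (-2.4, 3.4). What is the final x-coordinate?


After transform 1:
x1 = cos(228)*4.5 - sin(228)*-2.9 + -4.0 = -9.1662
y1 = sin(228)*4.5 + cos(228)*-2.9 + 3.7 = 2.2963
After transform 2:
x2 = cos(127)*-9.1662 - sin(127)*2.2963 + -2.4
= 1.2824


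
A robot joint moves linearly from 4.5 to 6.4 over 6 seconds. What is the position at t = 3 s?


s = t/T = 3/6 = 0.5
p(t) = p0 + (pf-p0)*s
= 4.5 + (6.4 - 4.5) * 0.5
= 5.45


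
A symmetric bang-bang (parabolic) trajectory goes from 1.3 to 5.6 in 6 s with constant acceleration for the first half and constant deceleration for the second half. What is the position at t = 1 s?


Symmetric rest-to-rest: each phase covers (pf-p0)/2 in time T/2. 0.5*a*(T/2)^2 = (pf-p0)/2 => a = 4*(pf-p0)/T^2
a = 4*(5.6-1.3)/6^2 = 0.4778
t = 1 is in the acceleration phase (t <= T/2).
p = p0 + 0.5*a*t^2 = 1.3 + 0.5*0.4778*1^2
= 1.5389


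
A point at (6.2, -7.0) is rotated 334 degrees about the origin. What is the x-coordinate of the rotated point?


x' = x*cos(theta) - y*sin(theta)
cos(334 deg) = 0.8988, sin(334 deg) = -0.4384
x' = 6.2 * 0.8988 - -7.0 * -0.4384
= 5.5725 - 3.0686
= 2.5039


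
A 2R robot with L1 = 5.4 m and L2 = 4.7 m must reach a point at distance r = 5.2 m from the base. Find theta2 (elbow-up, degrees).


cos(theta2) = (r^2 - L1^2 - L2^2) / (2*L1*L2)
cos(theta2) = (27.04 - 29.16 - 22.09) / 50.76
cos(theta2) = -0.47695
theta2 = 118.4864 degrees


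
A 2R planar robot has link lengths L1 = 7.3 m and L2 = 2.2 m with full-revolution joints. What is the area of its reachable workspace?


r_max = L1 + L2 = 9.5 m
r_min = |L1 - L2| = 5.1 m
Area = pi*(r_max^2 - r_min^2)
= pi*(90.25 - 26.01)
= pi * 64.24
= 201.8159 m^2


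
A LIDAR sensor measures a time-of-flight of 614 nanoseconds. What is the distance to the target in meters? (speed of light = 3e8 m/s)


tof = 614 ns = 6.14e-07 s
dist = c * tof / 2
= 3e8 * 6.14e-07 / 2
= 92.1 m


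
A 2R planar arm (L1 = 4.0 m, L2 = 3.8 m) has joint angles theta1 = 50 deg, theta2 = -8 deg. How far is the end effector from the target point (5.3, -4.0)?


End effector via forward kinematics:
x = L1*cos(t1) + L2*cos(t1+t2) = 5.3951
y = L1*sin(t1) + L2*sin(t1+t2) = 5.6069
Distance to target:
d = sqrt((5.3 - 5.3951)^2 + (-4.0 - 5.6069)^2)
= sqrt(0.009 + 92.292)
= 9.6073 m


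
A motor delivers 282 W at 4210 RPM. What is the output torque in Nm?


omega = 4210 * 2*pi/60 = 440.8702 rad/s
tau = P / omega = 282 / 440.8702
= 0.6396 Nm


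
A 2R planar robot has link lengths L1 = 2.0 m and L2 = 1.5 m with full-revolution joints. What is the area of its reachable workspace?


r_max = L1 + L2 = 3.5 m
r_min = |L1 - L2| = 0.5 m
Area = pi*(r_max^2 - r_min^2)
= pi*(12.25 - 0.25)
= pi * 12.0
= 37.6991 m^2


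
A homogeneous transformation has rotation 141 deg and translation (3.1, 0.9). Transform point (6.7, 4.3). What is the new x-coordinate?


x' = cos(theta)*px - sin(theta)*py + tx
= -0.7771*6.7 - 0.6293*4.3 + 3.1
= -4.813


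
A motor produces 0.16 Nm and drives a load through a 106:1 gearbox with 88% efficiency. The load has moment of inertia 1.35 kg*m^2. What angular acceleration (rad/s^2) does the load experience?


tau_out = tau_motor * N * eta
= 0.16 * 106 * 0.88 = 14.9248 Nm
alpha = tau_out / I = 14.9248 / 1.35
= 11.0554 rad/s^2


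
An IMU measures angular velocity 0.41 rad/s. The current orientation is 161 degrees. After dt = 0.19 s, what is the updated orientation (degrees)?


delta_theta = w * dt = 0.41 * 0.19 = 0.0779 rad
= 4.4633 deg
theta_new = 161 + 4.4633 = 165.4633 deg


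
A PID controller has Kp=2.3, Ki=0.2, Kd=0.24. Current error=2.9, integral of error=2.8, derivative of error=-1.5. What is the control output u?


u = Kp*e + Ki*int(e) + Kd*de/dt
= 2.3*2.9 + 0.2*2.8 + 0.24*(-1.5)
= 6.67 + 0.56 + -0.36
= 6.87


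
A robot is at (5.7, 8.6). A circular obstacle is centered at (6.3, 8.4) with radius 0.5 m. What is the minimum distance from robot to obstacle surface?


center_dist = sqrt((5.7-6.3)^2 + (8.6-8.4)^2)
= sqrt(0.36 + 0.04)
= 0.6325
min_dist = center_dist - radius = 0.6325 - 0.5 = 0.1325 m


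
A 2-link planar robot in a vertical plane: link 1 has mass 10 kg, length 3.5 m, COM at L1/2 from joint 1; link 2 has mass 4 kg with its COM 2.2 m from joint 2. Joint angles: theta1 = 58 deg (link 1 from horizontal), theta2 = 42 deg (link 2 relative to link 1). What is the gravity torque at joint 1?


Horizontal distance from joint 1 to link-1 COM:
  x_c1 = (L1/2)*cos(t1) = 1.75 * 0.5299 = 0.9274 m
Horizontal distance from joint 1 to link-2 COM:
  x_c2 = L1*cos(t1) + Lc2*cos(t1+t2)
       = 3.5*0.5299 + 2.2*-0.1736 = 1.4727 m
tau1 = m1*g*x_c1 + m2*g*x_c2
     = 10*9.81*0.9274 + 4*9.81*1.4727
     = 90.9739 + 57.7884
     = 148.7623 Nm


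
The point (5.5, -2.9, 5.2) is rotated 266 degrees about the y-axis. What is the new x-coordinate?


Rotation about y-axis: x' = x*cos(theta) + z*sin(theta)
= 5.5 * -0.0698 + 5.2 * -0.9976
= -5.571


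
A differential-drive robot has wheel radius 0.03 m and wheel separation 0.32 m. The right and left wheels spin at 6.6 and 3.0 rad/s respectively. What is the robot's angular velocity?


vR = r*wR = 0.03*6.6 = 0.198 m/s
vL = r*wL = 0.03*3.0 = 0.09 m/s
v = (vR+vL)/2 = 0.144 m/s
omega = (vR-vL)/L = 0.3375 rad/s
angular velocity = 0.3375 rad/s


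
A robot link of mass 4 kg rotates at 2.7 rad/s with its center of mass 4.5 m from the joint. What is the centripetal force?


F = m * omega^2 * r
= 4 * 2.7^2 * 4.5
= 4 * 7.29 * 4.5
= 131.22 N


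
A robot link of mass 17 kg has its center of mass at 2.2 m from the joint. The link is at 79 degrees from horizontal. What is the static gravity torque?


tau = m*g*L*cos(angle)
= 17 * 9.81 * 2.2 * cos(79 deg)
= 17 * 9.81 * 2.2 * 0.1908
= 70.0067 Nm


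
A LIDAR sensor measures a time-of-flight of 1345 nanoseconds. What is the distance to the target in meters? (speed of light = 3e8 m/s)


tof = 1345 ns = 1.345e-06 s
dist = c * tof / 2
= 3e8 * 1.345e-06 / 2
= 201.75 m


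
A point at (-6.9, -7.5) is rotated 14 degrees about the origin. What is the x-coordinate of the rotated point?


x' = x*cos(theta) - y*sin(theta)
cos(14 deg) = 0.9703, sin(14 deg) = 0.2419
x' = -6.9 * 0.9703 - -7.5 * 0.2419
= -6.695 - -1.8144
= -4.8806


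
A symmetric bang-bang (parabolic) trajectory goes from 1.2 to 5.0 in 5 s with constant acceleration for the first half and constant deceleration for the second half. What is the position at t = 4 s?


Symmetric rest-to-rest: each phase covers (pf-p0)/2 in time T/2. 0.5*a*(T/2)^2 = (pf-p0)/2 => a = 4*(pf-p0)/T^2
a = 4*(5.0-1.2)/5^2 = 0.608
t = 4 is in the deceleration phase (t > T/2).
p = pf - 0.5*a*(T-t)^2 = 5.0 - 0.5*0.608*1^2
= 4.696


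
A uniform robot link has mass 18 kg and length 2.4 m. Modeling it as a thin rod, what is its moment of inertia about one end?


I = (1/3) * m * L^2
= (1/3) * 18 * 2.4^2
= 0.333333 * 18 * 5.76
= 34.56 kg*m^2


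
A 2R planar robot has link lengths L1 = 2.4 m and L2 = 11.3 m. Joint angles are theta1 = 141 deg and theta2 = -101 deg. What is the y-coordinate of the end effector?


Convert angles to radians: theta1 = 2.4609, theta2 = -1.7628
y = L1*sin(theta1) + L2*sin(theta1+theta2)
y = 1.5104 + 7.2635
y = 8.7739


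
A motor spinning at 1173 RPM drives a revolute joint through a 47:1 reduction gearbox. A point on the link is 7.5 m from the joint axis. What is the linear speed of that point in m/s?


omega_motor = 1173 * 2*pi/60 = 122.8363 rad/s
omega_joint = omega_motor / 47 = 2.6135 rad/s
v = omega_joint * r = 2.6135 * 7.5
= 19.6015 m/s


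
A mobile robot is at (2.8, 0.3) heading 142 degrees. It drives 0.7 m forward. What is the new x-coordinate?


x_new = x0 + d*cos(theta)
= 2.8 + 0.7*cos(142)
= 2.8 + -0.5516
= 2.2484


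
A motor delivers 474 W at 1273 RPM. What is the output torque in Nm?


omega = 1273 * 2*pi/60 = 133.3082 rad/s
tau = P / omega = 474 / 133.3082
= 3.5557 Nm


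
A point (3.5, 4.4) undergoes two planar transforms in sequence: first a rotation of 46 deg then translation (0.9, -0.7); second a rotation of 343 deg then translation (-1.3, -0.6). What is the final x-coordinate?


After transform 1:
x1 = cos(46)*3.5 - sin(46)*4.4 + 0.9 = 0.1662
y1 = sin(46)*3.5 + cos(46)*4.4 + -0.7 = 4.8742
After transform 2:
x2 = cos(343)*0.1662 - sin(343)*4.8742 + -1.3
= 0.284


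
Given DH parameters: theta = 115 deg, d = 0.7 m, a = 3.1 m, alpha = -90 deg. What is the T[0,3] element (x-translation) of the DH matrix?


T[0,3] = a * cos(theta)
= 3.1 * cos(115 deg)
= 3.1 * -0.4226
= -1.3101


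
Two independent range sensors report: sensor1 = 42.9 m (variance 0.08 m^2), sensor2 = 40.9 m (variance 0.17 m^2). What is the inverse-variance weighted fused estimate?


w1 = (1/var1) / (1/var1 + 1/var2)
   = 12.5 / (12.5 + 5.8824) = 0.68
w2 = 1 - w1 = 0.32
fused = w1*s1 + w2*s2 = 29.172 + 13.088
= 42.26 m


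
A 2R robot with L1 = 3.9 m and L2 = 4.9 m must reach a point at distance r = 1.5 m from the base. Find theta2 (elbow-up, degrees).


cos(theta2) = (r^2 - L1^2 - L2^2) / (2*L1*L2)
cos(theta2) = (2.25 - 15.21 - 24.01) / 38.22
cos(theta2) = -0.967295
theta2 = 165.3061 degrees


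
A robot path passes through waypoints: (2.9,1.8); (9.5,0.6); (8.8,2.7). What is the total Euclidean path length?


Segment lengths:
  seg1 = sqrt((6.6)^2 + (-1.2)^2) = 6.7082
  seg2 = sqrt((-0.7)^2 + (2.1)^2) = 2.2136
Total = 8.9218


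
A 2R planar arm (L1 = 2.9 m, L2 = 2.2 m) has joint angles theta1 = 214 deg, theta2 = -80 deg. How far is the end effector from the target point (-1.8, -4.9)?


End effector via forward kinematics:
x = L1*cos(t1) + L2*cos(t1+t2) = -3.9325
y = L1*sin(t1) + L2*sin(t1+t2) = -0.0391
Distance to target:
d = sqrt((-1.8 - -3.9325)^2 + (-4.9 - -0.0391)^2)
= sqrt(4.5474 + 23.6282)
= 5.3081 m


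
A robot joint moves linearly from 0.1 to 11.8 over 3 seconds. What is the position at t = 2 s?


s = t/T = 2/3 = 0.6667
p(t) = p0 + (pf-p0)*s
= 0.1 + (11.8 - 0.1) * 0.6667
= 7.9


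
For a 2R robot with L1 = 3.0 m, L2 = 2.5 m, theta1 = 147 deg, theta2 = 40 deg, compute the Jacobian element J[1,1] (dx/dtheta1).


J[1,1] = -L1*sin(t1) - L2*sin(t1+t2)
= -3.0*sin(147) - 2.5*sin(187)
= -1.3292


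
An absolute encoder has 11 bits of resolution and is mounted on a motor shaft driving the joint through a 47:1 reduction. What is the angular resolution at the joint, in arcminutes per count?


counts = 2^11 = 2048
effective counts at joint = 2048 * 47 = 96256
resolution = 360*60 / 96256
= 0.2244 arcmin/count


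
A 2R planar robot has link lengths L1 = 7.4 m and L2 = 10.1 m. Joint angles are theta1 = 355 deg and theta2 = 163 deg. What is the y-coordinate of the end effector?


Convert angles to radians: theta1 = 6.1959, theta2 = 2.8449
y = L1*sin(theta1) + L2*sin(theta1+theta2)
y = -0.645 + 3.7835
y = 3.1386


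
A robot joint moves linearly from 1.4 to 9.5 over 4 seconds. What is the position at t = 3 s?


s = t/T = 3/4 = 0.75
p(t) = p0 + (pf-p0)*s
= 1.4 + (9.5 - 1.4) * 0.75
= 7.475


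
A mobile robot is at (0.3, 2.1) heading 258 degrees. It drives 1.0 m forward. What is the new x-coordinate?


x_new = x0 + d*cos(theta)
= 0.3 + 1.0*cos(258)
= 0.3 + -0.2079
= 0.0921


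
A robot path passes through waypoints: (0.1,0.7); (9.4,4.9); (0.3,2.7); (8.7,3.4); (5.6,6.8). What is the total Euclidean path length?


Segment lengths:
  seg1 = sqrt((9.3)^2 + (4.2)^2) = 10.2044
  seg2 = sqrt((-9.1)^2 + (-2.2)^2) = 9.3622
  seg3 = sqrt((8.4)^2 + (0.7)^2) = 8.4291
  seg4 = sqrt((-3.1)^2 + (3.4)^2) = 4.6011
Total = 32.5968


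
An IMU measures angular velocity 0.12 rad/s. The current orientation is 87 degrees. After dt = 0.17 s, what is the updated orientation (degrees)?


delta_theta = w * dt = 0.12 * 0.17 = 0.0204 rad
= 1.1688 deg
theta_new = 87 + 1.1688 = 88.1688 deg


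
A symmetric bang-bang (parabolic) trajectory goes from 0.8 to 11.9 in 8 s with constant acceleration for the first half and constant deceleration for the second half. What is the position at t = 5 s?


Symmetric rest-to-rest: each phase covers (pf-p0)/2 in time T/2. 0.5*a*(T/2)^2 = (pf-p0)/2 => a = 4*(pf-p0)/T^2
a = 4*(11.9-0.8)/8^2 = 0.6937
t = 5 is in the deceleration phase (t > T/2).
p = pf - 0.5*a*(T-t)^2 = 11.9 - 0.5*0.6937*3^2
= 8.7781


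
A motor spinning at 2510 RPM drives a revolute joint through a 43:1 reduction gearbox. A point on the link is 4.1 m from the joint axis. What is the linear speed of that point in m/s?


omega_motor = 2510 * 2*pi/60 = 262.8466 rad/s
omega_joint = omega_motor / 43 = 6.1127 rad/s
v = omega_joint * r = 6.1127 * 4.1
= 25.0621 m/s


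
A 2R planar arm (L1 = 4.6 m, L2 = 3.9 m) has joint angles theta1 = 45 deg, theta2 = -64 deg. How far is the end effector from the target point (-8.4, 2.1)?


End effector via forward kinematics:
x = L1*cos(t1) + L2*cos(t1+t2) = 6.9402
y = L1*sin(t1) + L2*sin(t1+t2) = 1.983
Distance to target:
d = sqrt((-8.4 - 6.9402)^2 + (2.1 - 1.983)^2)
= sqrt(235.3222 + 0.0137)
= 15.3407 m


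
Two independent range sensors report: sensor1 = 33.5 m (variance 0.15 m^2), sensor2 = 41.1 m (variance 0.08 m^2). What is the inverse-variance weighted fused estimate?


w1 = (1/var1) / (1/var1 + 1/var2)
   = 6.6667 / (6.6667 + 12.5) = 0.3478
w2 = 1 - w1 = 0.6522
fused = w1*s1 + w2*s2 = 11.6522 + 26.8043
= 38.4565 m


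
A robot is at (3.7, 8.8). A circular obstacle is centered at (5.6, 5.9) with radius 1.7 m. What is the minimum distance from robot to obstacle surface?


center_dist = sqrt((3.7-5.6)^2 + (8.8-5.9)^2)
= sqrt(3.61 + 8.41)
= 3.467
min_dist = center_dist - radius = 3.467 - 1.7 = 1.767 m


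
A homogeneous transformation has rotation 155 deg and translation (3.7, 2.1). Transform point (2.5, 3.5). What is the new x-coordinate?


x' = cos(theta)*px - sin(theta)*py + tx
= -0.9063*2.5 - 0.4226*3.5 + 3.7
= -0.0449


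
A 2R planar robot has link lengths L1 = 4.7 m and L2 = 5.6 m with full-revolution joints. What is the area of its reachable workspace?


r_max = L1 + L2 = 10.3 m
r_min = |L1 - L2| = 0.9 m
Area = pi*(r_max^2 - r_min^2)
= pi*(106.09 - 0.81)
= pi * 105.28
= 330.7469 m^2


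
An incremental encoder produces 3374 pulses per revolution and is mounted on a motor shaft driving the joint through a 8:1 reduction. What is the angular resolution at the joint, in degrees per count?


counts per rev = 3374
effective counts at joint = 3374 * 8 = 26992
resolution = 360 / 26992
= 0.0133 deg/count


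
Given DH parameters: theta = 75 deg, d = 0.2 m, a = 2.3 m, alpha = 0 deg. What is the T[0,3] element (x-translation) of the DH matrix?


T[0,3] = a * cos(theta)
= 2.3 * cos(75 deg)
= 2.3 * 0.2588
= 0.5953


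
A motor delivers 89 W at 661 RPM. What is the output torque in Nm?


omega = 661 * 2*pi/60 = 69.2198 rad/s
tau = P / omega = 89 / 69.2198
= 1.2858 Nm


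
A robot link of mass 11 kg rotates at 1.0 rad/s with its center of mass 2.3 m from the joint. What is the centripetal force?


F = m * omega^2 * r
= 11 * 1.0^2 * 2.3
= 11 * 1.0 * 2.3
= 25.3 N


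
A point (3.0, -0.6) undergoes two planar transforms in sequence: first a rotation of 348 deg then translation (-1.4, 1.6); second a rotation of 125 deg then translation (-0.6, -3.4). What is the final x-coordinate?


After transform 1:
x1 = cos(348)*3.0 - sin(348)*-0.6 + -1.4 = 1.4097
y1 = sin(348)*3.0 + cos(348)*-0.6 + 1.6 = 0.3894
After transform 2:
x2 = cos(125)*1.4097 - sin(125)*0.3894 + -0.6
= -1.7275


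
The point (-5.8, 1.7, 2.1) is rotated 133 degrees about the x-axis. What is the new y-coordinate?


Rotation about x-axis: y' = y*cos(theta) - z*sin(theta)
= 1.7 * -0.682 - 2.1 * 0.7314
= -2.6952


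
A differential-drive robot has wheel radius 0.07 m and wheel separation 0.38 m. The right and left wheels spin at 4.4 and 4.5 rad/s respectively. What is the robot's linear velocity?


vR = r*wR = 0.07*4.4 = 0.308 m/s
vL = r*wL = 0.07*4.5 = 0.315 m/s
v = (vR+vL)/2 = 0.3115 m/s
omega = (vR-vL)/L = -0.0184 rad/s
linear velocity = 0.3115 m/s


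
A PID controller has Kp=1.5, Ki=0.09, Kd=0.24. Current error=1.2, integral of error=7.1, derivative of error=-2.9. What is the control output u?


u = Kp*e + Ki*int(e) + Kd*de/dt
= 1.5*1.2 + 0.09*7.1 + 0.24*(-2.9)
= 1.8 + 0.639 + -0.696
= 1.743


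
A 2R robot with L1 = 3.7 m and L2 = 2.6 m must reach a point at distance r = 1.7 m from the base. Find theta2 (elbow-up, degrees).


cos(theta2) = (r^2 - L1^2 - L2^2) / (2*L1*L2)
cos(theta2) = (2.89 - 13.69 - 6.76) / 19.24
cos(theta2) = -0.912682
theta2 = 155.8786 degrees


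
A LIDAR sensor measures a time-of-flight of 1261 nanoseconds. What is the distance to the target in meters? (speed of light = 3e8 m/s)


tof = 1261 ns = 1.261e-06 s
dist = c * tof / 2
= 3e8 * 1.261e-06 / 2
= 189.15 m


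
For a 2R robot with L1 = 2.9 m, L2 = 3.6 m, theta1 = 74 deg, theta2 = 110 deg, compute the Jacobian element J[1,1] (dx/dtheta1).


J[1,1] = -L1*sin(t1) - L2*sin(t1+t2)
= -2.9*sin(74) - 3.6*sin(184)
= -2.5365


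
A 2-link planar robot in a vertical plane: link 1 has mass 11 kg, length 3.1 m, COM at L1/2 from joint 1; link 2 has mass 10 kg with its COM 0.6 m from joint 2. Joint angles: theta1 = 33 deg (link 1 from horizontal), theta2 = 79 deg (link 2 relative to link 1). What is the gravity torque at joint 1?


Horizontal distance from joint 1 to link-1 COM:
  x_c1 = (L1/2)*cos(t1) = 1.55 * 0.8387 = 1.2999 m
Horizontal distance from joint 1 to link-2 COM:
  x_c2 = L1*cos(t1) + Lc2*cos(t1+t2)
       = 3.1*0.8387 + 0.6*-0.3746 = 2.3751 m
tau1 = m1*g*x_c1 + m2*g*x_c2
     = 11*9.81*1.2999 + 10*9.81*2.3751
     = 140.2765 + 232.9988
     = 373.2752 Nm


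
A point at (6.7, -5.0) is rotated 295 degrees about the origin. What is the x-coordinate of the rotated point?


x' = x*cos(theta) - y*sin(theta)
cos(295 deg) = 0.4226, sin(295 deg) = -0.9063
x' = 6.7 * 0.4226 - -5.0 * -0.9063
= 2.8315 - 4.5315
= -1.7


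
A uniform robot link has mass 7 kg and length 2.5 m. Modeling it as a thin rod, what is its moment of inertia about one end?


I = (1/3) * m * L^2
= (1/3) * 7 * 2.5^2
= 0.333333 * 7 * 6.25
= 14.5833 kg*m^2


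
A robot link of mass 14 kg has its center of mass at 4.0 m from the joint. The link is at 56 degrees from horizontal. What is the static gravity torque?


tau = m*g*L*cos(angle)
= 14 * 9.81 * 4.0 * cos(56 deg)
= 14 * 9.81 * 4.0 * 0.5592
= 307.1982 Nm


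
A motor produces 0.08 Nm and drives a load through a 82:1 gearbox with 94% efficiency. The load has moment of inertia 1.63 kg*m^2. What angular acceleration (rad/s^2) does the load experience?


tau_out = tau_motor * N * eta
= 0.08 * 82 * 0.94 = 6.1664 Nm
alpha = tau_out / I = 6.1664 / 1.63
= 3.7831 rad/s^2


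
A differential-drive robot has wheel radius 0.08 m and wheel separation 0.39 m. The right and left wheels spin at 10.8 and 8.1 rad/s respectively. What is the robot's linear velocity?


vR = r*wR = 0.08*10.8 = 0.864 m/s
vL = r*wL = 0.08*8.1 = 0.648 m/s
v = (vR+vL)/2 = 0.756 m/s
omega = (vR-vL)/L = 0.5538 rad/s
linear velocity = 0.756 m/s


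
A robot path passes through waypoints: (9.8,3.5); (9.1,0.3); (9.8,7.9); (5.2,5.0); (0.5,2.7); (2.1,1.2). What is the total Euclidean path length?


Segment lengths:
  seg1 = sqrt((-0.7)^2 + (-3.2)^2) = 3.2757
  seg2 = sqrt((0.7)^2 + (7.6)^2) = 7.6322
  seg3 = sqrt((-4.6)^2 + (-2.9)^2) = 5.4378
  seg4 = sqrt((-4.7)^2 + (-2.3)^2) = 5.2326
  seg5 = sqrt((1.6)^2 + (-1.5)^2) = 2.1932
Total = 23.7714


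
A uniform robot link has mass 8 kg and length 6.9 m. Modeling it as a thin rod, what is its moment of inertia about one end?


I = (1/3) * m * L^2
= (1/3) * 8 * 6.9^2
= 0.333333 * 8 * 47.61
= 126.96 kg*m^2


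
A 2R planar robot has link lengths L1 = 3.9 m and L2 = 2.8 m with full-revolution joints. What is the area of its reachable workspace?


r_max = L1 + L2 = 6.7 m
r_min = |L1 - L2| = 1.1 m
Area = pi*(r_max^2 - r_min^2)
= pi*(44.89 - 1.21)
= pi * 43.68
= 137.2248 m^2


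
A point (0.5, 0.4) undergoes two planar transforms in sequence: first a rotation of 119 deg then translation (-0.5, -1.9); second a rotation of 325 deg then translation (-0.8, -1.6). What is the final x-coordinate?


After transform 1:
x1 = cos(119)*0.5 - sin(119)*0.4 + -0.5 = -1.0923
y1 = sin(119)*0.5 + cos(119)*0.4 + -1.9 = -1.6566
After transform 2:
x2 = cos(325)*-1.0923 - sin(325)*-1.6566 + -0.8
= -2.6449


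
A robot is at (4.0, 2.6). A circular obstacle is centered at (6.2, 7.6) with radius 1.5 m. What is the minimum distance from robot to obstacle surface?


center_dist = sqrt((4.0-6.2)^2 + (2.6-7.6)^2)
= sqrt(4.84 + 25.0)
= 5.4626
min_dist = center_dist - radius = 5.4626 - 1.5 = 3.9626 m


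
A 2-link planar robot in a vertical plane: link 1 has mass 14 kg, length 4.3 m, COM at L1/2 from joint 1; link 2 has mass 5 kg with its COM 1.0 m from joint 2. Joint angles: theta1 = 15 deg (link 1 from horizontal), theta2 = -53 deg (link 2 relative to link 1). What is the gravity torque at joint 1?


Horizontal distance from joint 1 to link-1 COM:
  x_c1 = (L1/2)*cos(t1) = 2.15 * 0.9659 = 2.0767 m
Horizontal distance from joint 1 to link-2 COM:
  x_c2 = L1*cos(t1) + Lc2*cos(t1+t2)
       = 4.3*0.9659 + 1.0*0.788 = 4.9415 m
tau1 = m1*g*x_c1 + m2*g*x_c2
     = 14*9.81*2.0767 + 5*9.81*4.9415
     = 285.2195 + 242.3802
     = 527.5997 Nm


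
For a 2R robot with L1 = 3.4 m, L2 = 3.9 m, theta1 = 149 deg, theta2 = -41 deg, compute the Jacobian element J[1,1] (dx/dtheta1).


J[1,1] = -L1*sin(t1) - L2*sin(t1+t2)
= -3.4*sin(149) - 3.9*sin(108)
= -5.4602


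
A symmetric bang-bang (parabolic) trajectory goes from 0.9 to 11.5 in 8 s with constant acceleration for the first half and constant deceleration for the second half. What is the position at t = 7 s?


Symmetric rest-to-rest: each phase covers (pf-p0)/2 in time T/2. 0.5*a*(T/2)^2 = (pf-p0)/2 => a = 4*(pf-p0)/T^2
a = 4*(11.5-0.9)/8^2 = 0.6625
t = 7 is in the deceleration phase (t > T/2).
p = pf - 0.5*a*(T-t)^2 = 11.5 - 0.5*0.6625*1^2
= 11.1687


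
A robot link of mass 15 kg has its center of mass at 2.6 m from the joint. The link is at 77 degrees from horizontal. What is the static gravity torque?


tau = m*g*L*cos(angle)
= 15 * 9.81 * 2.6 * cos(77 deg)
= 15 * 9.81 * 2.6 * 0.225
= 86.064 Nm


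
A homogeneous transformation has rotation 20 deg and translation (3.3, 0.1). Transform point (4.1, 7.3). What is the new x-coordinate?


x' = cos(theta)*px - sin(theta)*py + tx
= 0.9397*4.1 - 0.342*7.3 + 3.3
= 4.656


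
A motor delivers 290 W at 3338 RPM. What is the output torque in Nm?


omega = 3338 * 2*pi/60 = 349.5545 rad/s
tau = P / omega = 290 / 349.5545
= 0.8296 Nm


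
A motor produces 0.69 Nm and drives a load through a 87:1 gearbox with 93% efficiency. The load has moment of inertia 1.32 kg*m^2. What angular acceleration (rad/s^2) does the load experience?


tau_out = tau_motor * N * eta
= 0.69 * 87 * 0.93 = 55.8279 Nm
alpha = tau_out / I = 55.8279 / 1.32
= 42.2939 rad/s^2


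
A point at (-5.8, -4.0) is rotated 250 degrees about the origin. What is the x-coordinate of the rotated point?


x' = x*cos(theta) - y*sin(theta)
cos(250 deg) = -0.342, sin(250 deg) = -0.9397
x' = -5.8 * -0.342 - -4.0 * -0.9397
= 1.9837 - 3.7588
= -1.7751


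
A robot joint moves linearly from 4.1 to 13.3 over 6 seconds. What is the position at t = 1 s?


s = t/T = 1/6 = 0.1667
p(t) = p0 + (pf-p0)*s
= 4.1 + (13.3 - 4.1) * 0.1667
= 5.6333


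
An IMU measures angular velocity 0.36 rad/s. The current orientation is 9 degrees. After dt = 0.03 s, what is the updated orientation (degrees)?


delta_theta = w * dt = 0.36 * 0.03 = 0.0108 rad
= 0.6188 deg
theta_new = 9 + 0.6188 = 9.6188 deg


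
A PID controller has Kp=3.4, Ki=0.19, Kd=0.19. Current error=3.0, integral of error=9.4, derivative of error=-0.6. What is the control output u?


u = Kp*e + Ki*int(e) + Kd*de/dt
= 3.4*3.0 + 0.19*9.4 + 0.19*(-0.6)
= 10.2 + 1.786 + -0.114
= 11.872


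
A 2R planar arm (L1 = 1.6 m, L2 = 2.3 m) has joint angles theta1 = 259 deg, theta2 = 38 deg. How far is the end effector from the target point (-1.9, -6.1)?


End effector via forward kinematics:
x = L1*cos(t1) + L2*cos(t1+t2) = 0.7389
y = L1*sin(t1) + L2*sin(t1+t2) = -3.6199
Distance to target:
d = sqrt((-1.9 - 0.7389)^2 + (-6.1 - -3.6199)^2)
= sqrt(6.9637 + 6.1508)
= 3.6214 m


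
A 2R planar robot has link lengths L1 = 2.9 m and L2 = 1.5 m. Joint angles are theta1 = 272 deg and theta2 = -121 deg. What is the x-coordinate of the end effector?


Convert angles to radians: theta1 = 4.7473, theta2 = -2.1118
x = L1*cos(theta1) + L2*cos(theta1+theta2)
x = 0.1012 + -1.3119
x = -1.2107


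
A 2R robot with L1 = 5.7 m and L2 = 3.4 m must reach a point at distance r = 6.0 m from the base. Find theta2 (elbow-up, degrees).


cos(theta2) = (r^2 - L1^2 - L2^2) / (2*L1*L2)
cos(theta2) = (36.0 - 32.49 - 11.56) / 38.76
cos(theta2) = -0.207688
theta2 = 101.9869 degrees


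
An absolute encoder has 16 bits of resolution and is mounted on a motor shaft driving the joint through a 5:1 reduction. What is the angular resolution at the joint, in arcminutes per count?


counts = 2^16 = 65536
effective counts at joint = 65536 * 5 = 327680
resolution = 360*60 / 327680
= 0.0659 arcmin/count


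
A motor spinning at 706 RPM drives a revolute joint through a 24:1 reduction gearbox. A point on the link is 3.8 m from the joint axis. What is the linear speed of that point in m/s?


omega_motor = 706 * 2*pi/60 = 73.9321 rad/s
omega_joint = omega_motor / 24 = 3.0805 rad/s
v = omega_joint * r = 3.0805 * 3.8
= 11.7059 m/s


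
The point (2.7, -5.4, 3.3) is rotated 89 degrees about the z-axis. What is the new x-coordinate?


Rotation about z-axis: x' = x*cos(theta) - y*sin(theta)
= 2.7 * 0.0175 - -5.4 * 0.9998
= 5.4463


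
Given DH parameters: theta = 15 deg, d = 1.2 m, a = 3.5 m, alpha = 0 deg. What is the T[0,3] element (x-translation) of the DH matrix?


T[0,3] = a * cos(theta)
= 3.5 * cos(15 deg)
= 3.5 * 0.9659
= 3.3807


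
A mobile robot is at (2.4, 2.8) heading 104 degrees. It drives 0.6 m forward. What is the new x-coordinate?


x_new = x0 + d*cos(theta)
= 2.4 + 0.6*cos(104)
= 2.4 + -0.1452
= 2.2548


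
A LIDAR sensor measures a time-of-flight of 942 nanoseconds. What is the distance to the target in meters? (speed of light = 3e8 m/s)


tof = 942 ns = 9.42e-07 s
dist = c * tof / 2
= 3e8 * 9.42e-07 / 2
= 141.3 m


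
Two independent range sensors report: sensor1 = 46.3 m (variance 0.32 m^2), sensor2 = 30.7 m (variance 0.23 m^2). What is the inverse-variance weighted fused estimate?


w1 = (1/var1) / (1/var1 + 1/var2)
   = 3.125 / (3.125 + 4.3478) = 0.4182
w2 = 1 - w1 = 0.5818
fused = w1*s1 + w2*s2 = 19.3618 + 17.8618
= 37.2236 m


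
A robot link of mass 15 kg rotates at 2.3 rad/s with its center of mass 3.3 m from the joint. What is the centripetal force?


F = m * omega^2 * r
= 15 * 2.3^2 * 3.3
= 15 * 5.29 * 3.3
= 261.855 N


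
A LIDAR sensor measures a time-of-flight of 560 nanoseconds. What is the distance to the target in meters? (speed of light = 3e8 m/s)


tof = 560 ns = 5.6e-07 s
dist = c * tof / 2
= 3e8 * 5.6e-07 / 2
= 84.0 m


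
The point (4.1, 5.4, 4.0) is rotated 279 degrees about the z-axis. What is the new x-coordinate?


Rotation about z-axis: x' = x*cos(theta) - y*sin(theta)
= 4.1 * 0.1564 - 5.4 * -0.9877
= 5.9749


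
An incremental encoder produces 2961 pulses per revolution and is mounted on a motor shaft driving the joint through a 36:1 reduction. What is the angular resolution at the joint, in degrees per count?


counts per rev = 2961
effective counts at joint = 2961 * 36 = 106596
resolution = 360 / 106596
= 0.0034 deg/count


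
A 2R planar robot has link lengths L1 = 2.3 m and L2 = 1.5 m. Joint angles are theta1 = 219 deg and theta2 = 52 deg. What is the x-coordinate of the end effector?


Convert angles to radians: theta1 = 3.8223, theta2 = 0.9076
x = L1*cos(theta1) + L2*cos(theta1+theta2)
x = -1.7874 + 0.0262
x = -1.7613


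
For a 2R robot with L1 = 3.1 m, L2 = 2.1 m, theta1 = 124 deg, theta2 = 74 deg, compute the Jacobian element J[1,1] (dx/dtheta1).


J[1,1] = -L1*sin(t1) - L2*sin(t1+t2)
= -3.1*sin(124) - 2.1*sin(198)
= -1.9211


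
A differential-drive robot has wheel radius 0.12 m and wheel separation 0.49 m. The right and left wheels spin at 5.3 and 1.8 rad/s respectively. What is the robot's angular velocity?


vR = r*wR = 0.12*5.3 = 0.636 m/s
vL = r*wL = 0.12*1.8 = 0.216 m/s
v = (vR+vL)/2 = 0.426 m/s
omega = (vR-vL)/L = 0.8571 rad/s
angular velocity = 0.8571 rad/s
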